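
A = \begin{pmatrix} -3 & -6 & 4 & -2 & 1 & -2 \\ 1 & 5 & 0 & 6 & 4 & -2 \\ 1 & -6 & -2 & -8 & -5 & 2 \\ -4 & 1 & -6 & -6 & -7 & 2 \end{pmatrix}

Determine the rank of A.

Row reduce to echelon form.
R2 ← R2 + (1/3)·R1: [0, 3, 4/3, 16/3, 13/3, -8/3]
R3 ← R3 + (1/3)·R1: [0, -8, -2/3, -26/3, -14/3, 4/3]
R4 ← R4 − (4/3)·R1: [0, 9, -34/3, -10/3, -25/3, 14/3]
R3 ← R3 + (8/3)·R2: [0, 0, 26/9, 50/9, 62/9, -52/9]
R4 ← R4 − (3)·R2: [0, 0, -46/3, -58/3, -64/3, 38/3]
R4 ← R4 + (69/13)·R3: [0, 0, 0, 132/13, 198/13, -18]
Echelon form has 4 nonzero rows, so rank(A) = 4.

4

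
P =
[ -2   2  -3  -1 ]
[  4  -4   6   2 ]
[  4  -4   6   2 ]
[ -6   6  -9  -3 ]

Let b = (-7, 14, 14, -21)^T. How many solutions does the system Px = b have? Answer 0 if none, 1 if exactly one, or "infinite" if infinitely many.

infinite

Row reduce the augmented matrix [P | b].
R2 ← R2 + (2)·R1: [0, 0, 0, 0, 0]
R3 ← R3 + (2)·R1: [0, 0, 0, 0, 0]
R4 ← R4 − (3)·R1: [0, 0, 0, 0, 0]
The echelon form has 1 nonzero rows, and every pivot lies in the first 4 columns, so rank(P) = rank([P|b]) = 1.
The system is consistent.
rank = 1 < 4 unknowns, so there are infinitely many solutions.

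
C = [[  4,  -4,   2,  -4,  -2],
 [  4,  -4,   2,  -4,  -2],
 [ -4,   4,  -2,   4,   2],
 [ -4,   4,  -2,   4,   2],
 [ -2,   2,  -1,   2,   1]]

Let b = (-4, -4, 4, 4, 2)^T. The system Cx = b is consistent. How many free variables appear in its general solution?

Row reduce the augmented matrix [C | b].
R2 ← R2 − R1: [0, 0, 0, 0, 0, 0]
R3 ← R3 + R1: [0, 0, 0, 0, 0, 0]
R4 ← R4 + R1: [0, 0, 0, 0, 0, 0]
R5 ← R5 + (1/2)·R1: [0, 0, 0, 0, 0, 0]
The echelon form has 1 nonzero rows, and every pivot lies in the first 5 columns, so rank(C) = rank([C|b]) = 1.
The system is consistent.
Free variables = (unknowns) − (rank) = 5 − 1 = 4.

4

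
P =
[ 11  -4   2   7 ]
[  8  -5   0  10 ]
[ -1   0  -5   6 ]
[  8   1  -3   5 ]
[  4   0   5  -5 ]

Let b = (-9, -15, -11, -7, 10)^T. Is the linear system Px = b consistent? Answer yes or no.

Row reduce the augmented matrix [P | b].
R2 ← R2 − (8/11)·R1: [0, -23/11, -16/11, 54/11, -93/11]
R3 ← R3 + (1/11)·R1: [0, -4/11, -53/11, 73/11, -130/11]
R4 ← R4 − (8/11)·R1: [0, 43/11, -49/11, -1/11, -5/11]
R5 ← R5 − (4/11)·R1: [0, 16/11, 47/11, -83/11, 146/11]
R3 ← R3 − (4/23)·R2: [0, 0, -105/23, 133/23, -238/23]
R4 ← R4 + (43/23)·R2: [0, 0, -165/23, 209/23, -374/23]
R5 ← R5 + (16/23)·R2: [0, 0, 75/23, -95/23, 170/23]
R4 ← R4 − (11/7)·R3: [0, 0, 0, 0, 0]
R5 ← R5 + (5/7)·R3: [0, 0, 0, 0, 0]
The echelon form has 3 nonzero rows, and every pivot lies in the first 4 columns, so rank(P) = rank([P|b]) = 3.
The system is consistent.

yes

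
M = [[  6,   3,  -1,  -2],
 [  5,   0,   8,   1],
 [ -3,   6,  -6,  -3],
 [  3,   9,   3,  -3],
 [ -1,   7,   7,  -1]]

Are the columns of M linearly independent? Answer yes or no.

no

Row reduce M to echelon form.
R2 ← R2 − (5/6)·R1: [0, -5/2, 53/6, 8/3]
R3 ← R3 + (1/2)·R1: [0, 15/2, -13/2, -4]
R4 ← R4 − (1/2)·R1: [0, 15/2, 7/2, -2]
R5 ← R5 + (1/6)·R1: [0, 15/2, 41/6, -4/3]
R3 ← R3 + (3)·R2: [0, 0, 20, 4]
R4 ← R4 + (3)·R2: [0, 0, 30, 6]
R5 ← R5 + (3)·R2: [0, 0, 100/3, 20/3]
R4 ← R4 − (3/2)·R3: [0, 0, 0, 0]
R5 ← R5 − (5/3)·R3: [0, 0, 0, 0]
3 pivots among 4 columns.
Only 3 < 4 pivot columns, so the columns are linearly dependent.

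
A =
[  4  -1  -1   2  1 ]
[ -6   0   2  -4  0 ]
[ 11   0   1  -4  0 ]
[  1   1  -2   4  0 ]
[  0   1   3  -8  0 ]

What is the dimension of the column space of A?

Row reduce to echelon form.
R2 ← R2 + (3/2)·R1: [0, -3/2, 1/2, -1, 3/2]
R3 ← R3 − (11/4)·R1: [0, 11/4, 15/4, -19/2, -11/4]
R4 ← R4 − (1/4)·R1: [0, 5/4, -7/4, 7/2, -1/4]
R3 ← R3 + (11/6)·R2: [0, 0, 14/3, -34/3, 0]
R4 ← R4 + (5/6)·R2: [0, 0, -4/3, 8/3, 1]
R5 ← R5 + (2/3)·R2: [0, 0, 10/3, -26/3, 1]
R4 ← R4 + (2/7)·R3: [0, 0, 0, -4/7, 1]
R5 ← R5 − (5/7)·R3: [0, 0, 0, -4/7, 1]
R5 ← R5 − R4: [0, 0, 0, 0, 0]
Echelon form has 4 nonzero rows, so rank(A) = 4.
The column space has dimension equal to the rank: 4.

4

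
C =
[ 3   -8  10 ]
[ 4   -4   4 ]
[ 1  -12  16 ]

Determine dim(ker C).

0

Row reduce to echelon form.
R2 ← R2 − (4/3)·R1: [0, 20/3, -28/3]
R3 ← R3 − (1/3)·R1: [0, -28/3, 38/3]
R3 ← R3 + (7/5)·R2: [0, 0, -2/5]
3 nonzero rows, so rank(C) = 3.
C has 3 columns; by rank–nullity, nullity = 3 − 3 = 0.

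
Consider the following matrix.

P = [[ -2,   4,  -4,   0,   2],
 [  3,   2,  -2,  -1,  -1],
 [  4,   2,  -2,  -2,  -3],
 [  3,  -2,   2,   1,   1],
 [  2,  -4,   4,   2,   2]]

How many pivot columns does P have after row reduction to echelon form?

Row reduce to echelon form.
R2 ← R2 + (3/2)·R1: [0, 8, -8, -1, 2]
R3 ← R3 + (2)·R1: [0, 10, -10, -2, 1]
R4 ← R4 + (3/2)·R1: [0, 4, -4, 1, 4]
R5 ← R5 + R1: [0, 0, 0, 2, 4]
R3 ← R3 − (5/4)·R2: [0, 0, 0, -3/4, -3/2]
R4 ← R4 − (1/2)·R2: [0, 0, 0, 3/2, 3]
R4 ← R4 + (2)·R3: [0, 0, 0, 0, 0]
R5 ← R5 + (8/3)·R3: [0, 0, 0, 0, 0]
Echelon form has 3 nonzero rows, so rank(P) = 3.
Each nonzero row contributes one pivot column: 3 pivot columns.

3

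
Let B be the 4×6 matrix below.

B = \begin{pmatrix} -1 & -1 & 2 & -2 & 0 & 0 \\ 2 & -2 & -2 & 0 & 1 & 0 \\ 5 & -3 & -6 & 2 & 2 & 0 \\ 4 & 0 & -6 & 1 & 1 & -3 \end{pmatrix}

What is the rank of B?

3

Row reduce to echelon form.
R2 ← R2 + (2)·R1: [0, -4, 2, -4, 1, 0]
R3 ← R3 + (5)·R1: [0, -8, 4, -8, 2, 0]
R4 ← R4 + (4)·R1: [0, -4, 2, -7, 1, -3]
R3 ← R3 − (2)·R2: [0, 0, 0, 0, 0, 0]
R4 ← R4 − R2: [0, 0, 0, -3, 0, -3]
Swap R3 ↔ R4
Echelon form has 3 nonzero rows, so rank(B) = 3.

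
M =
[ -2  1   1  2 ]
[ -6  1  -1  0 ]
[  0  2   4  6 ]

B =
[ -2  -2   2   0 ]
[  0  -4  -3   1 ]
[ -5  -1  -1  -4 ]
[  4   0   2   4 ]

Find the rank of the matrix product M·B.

First compute MB:
[[  7,  -1,  -4,   5],
 [ 17,   9, -14,   5],
 [  4, -12,   2,  10]]
Now row reduce the product.
R2 ← R2 − (17/7)·R1: [0, 80/7, -30/7, -50/7]
R3 ← R3 − (4/7)·R1: [0, -80/7, 30/7, 50/7]
R3 ← R3 + R2: [0, 0, 0, 0]
2 nonzero rows, so rank(MB) = 2.

2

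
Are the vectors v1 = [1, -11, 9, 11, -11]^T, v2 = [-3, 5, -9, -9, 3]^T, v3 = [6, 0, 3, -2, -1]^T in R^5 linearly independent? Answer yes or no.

Form the matrix with these vectors as rows and row reduce.
R2 ← R2 + (3)·R1: [0, -28, 18, 24, -30]
R3 ← R3 − (6)·R1: [0, 66, -51, -68, 65]
R3 ← R3 + (33/14)·R2: [0, 0, -60/7, -80/7, -40/7]
3 nonzero rows, so the 3 vectors span a space of dimension 3.
Since 3 = 3, the vectors are linearly independent.

yes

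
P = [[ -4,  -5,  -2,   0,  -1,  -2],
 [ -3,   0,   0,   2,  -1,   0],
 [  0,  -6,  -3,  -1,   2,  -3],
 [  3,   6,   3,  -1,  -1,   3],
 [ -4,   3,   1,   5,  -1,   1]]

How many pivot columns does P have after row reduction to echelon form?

Row reduce to echelon form.
R2 ← R2 − (3/4)·R1: [0, 15/4, 3/2, 2, -1/4, 3/2]
R4 ← R4 + (3/4)·R1: [0, 9/4, 3/2, -1, -7/4, 3/2]
R5 ← R5 − R1: [0, 8, 3, 5, 0, 3]
R3 ← R3 + (8/5)·R2: [0, 0, -3/5, 11/5, 8/5, -3/5]
R4 ← R4 − (3/5)·R2: [0, 0, 3/5, -11/5, -8/5, 3/5]
R5 ← R5 − (32/15)·R2: [0, 0, -1/5, 11/15, 8/15, -1/5]
R4 ← R4 + R3: [0, 0, 0, 0, 0, 0]
R5 ← R5 − (1/3)·R3: [0, 0, 0, 0, 0, 0]
Echelon form has 3 nonzero rows, so rank(P) = 3.
Each nonzero row contributes one pivot column: 3 pivot columns.

3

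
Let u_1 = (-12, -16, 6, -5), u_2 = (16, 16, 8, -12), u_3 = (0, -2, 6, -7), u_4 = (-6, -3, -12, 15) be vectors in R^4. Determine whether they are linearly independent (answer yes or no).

Form the matrix with these vectors as rows and row reduce.
R2 ← R2 + (4/3)·R1: [0, -16/3, 16, -56/3]
R4 ← R4 − (1/2)·R1: [0, 5, -15, 35/2]
R3 ← R3 − (3/8)·R2: [0, 0, 0, 0]
R4 ← R4 + (15/16)·R2: [0, 0, 0, 0]
2 nonzero rows, so the 4 vectors span a space of dimension 2.
Since 2 < 4, the vectors are linearly dependent.

no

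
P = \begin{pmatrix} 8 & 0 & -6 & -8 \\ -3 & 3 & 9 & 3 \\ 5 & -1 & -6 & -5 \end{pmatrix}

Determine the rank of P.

Row reduce to echelon form.
R2 ← R2 + (3/8)·R1: [0, 3, 27/4, 0]
R3 ← R3 − (5/8)·R1: [0, -1, -9/4, 0]
R3 ← R3 + (1/3)·R2: [0, 0, 0, 0]
Echelon form has 2 nonzero rows, so rank(P) = 2.

2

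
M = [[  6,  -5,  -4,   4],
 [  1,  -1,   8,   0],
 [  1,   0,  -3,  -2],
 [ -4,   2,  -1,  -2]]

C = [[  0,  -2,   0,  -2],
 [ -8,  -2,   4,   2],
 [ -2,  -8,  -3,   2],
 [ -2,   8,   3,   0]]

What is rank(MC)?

4

First compute MC:
[[ 40,  62,   4, -30],
 [ -8, -64, -28,  12],
 [ 10,   6,   3,  -8],
 [-10,  -4,   5,  10]]
Now row reduce the product.
R2 ← R2 + (1/5)·R1: [0, -258/5, -136/5, 6]
R3 ← R3 − (1/4)·R1: [0, -19/2, 2, -1/2]
R4 ← R4 + (1/4)·R1: [0, 23/2, 6, 5/2]
R3 ← R3 − (95/516)·R2: [0, 0, 904/129, -69/43]
R4 ← R4 + (115/516)·R2: [0, 0, -8/129, 165/43]
R4 ← R4 + (1/113)·R3: [0, 0, 0, 432/113]
4 nonzero rows, so rank(MC) = 4.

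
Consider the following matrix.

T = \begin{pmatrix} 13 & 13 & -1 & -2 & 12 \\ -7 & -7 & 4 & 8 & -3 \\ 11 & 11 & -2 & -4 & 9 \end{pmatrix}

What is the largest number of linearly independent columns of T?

2

Row reduce to echelon form.
R2 ← R2 + (7/13)·R1: [0, 0, 45/13, 90/13, 45/13]
R3 ← R3 − (11/13)·R1: [0, 0, -15/13, -30/13, -15/13]
R3 ← R3 + (1/3)·R2: [0, 0, 0, 0, 0]
Echelon form has 2 nonzero rows, so rank(T) = 2.
The rank gives the maximum number of linearly independent columns: 2.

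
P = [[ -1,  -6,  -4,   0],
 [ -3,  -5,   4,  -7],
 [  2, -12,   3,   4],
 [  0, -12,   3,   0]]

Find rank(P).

3

Row reduce to echelon form.
R2 ← R2 − (3)·R1: [0, 13, 16, -7]
R3 ← R3 + (2)·R1: [0, -24, -5, 4]
R3 ← R3 + (24/13)·R2: [0, 0, 319/13, -116/13]
R4 ← R4 + (12/13)·R2: [0, 0, 231/13, -84/13]
R4 ← R4 − (21/29)·R3: [0, 0, 0, 0]
Echelon form has 3 nonzero rows, so rank(P) = 3.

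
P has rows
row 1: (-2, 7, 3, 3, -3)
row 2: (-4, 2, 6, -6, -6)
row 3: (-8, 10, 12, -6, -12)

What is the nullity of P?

3

Row reduce to echelon form.
R2 ← R2 − (2)·R1: [0, -12, 0, -12, 0]
R3 ← R3 − (4)·R1: [0, -18, 0, -18, 0]
R3 ← R3 − (3/2)·R2: [0, 0, 0, 0, 0]
2 nonzero rows, so rank(P) = 2.
P has 5 columns; by rank–nullity, nullity = 5 − 2 = 3.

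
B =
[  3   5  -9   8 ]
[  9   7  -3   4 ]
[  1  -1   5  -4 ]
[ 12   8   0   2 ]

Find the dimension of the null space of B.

2

Row reduce to echelon form.
R2 ← R2 − (3)·R1: [0, -8, 24, -20]
R3 ← R3 − (1/3)·R1: [0, -8/3, 8, -20/3]
R4 ← R4 − (4)·R1: [0, -12, 36, -30]
R3 ← R3 − (1/3)·R2: [0, 0, 0, 0]
R4 ← R4 − (3/2)·R2: [0, 0, 0, 0]
2 nonzero rows, so rank(B) = 2.
B has 4 columns; by rank–nullity, nullity = 4 − 2 = 2.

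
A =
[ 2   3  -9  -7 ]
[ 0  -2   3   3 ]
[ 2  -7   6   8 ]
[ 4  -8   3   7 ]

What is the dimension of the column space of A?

Row reduce to echelon form.
R3 ← R3 − R1: [0, -10, 15, 15]
R4 ← R4 − (2)·R1: [0, -14, 21, 21]
R3 ← R3 − (5)·R2: [0, 0, 0, 0]
R4 ← R4 − (7)·R2: [0, 0, 0, 0]
Echelon form has 2 nonzero rows, so rank(A) = 2.
The column space has dimension equal to the rank: 2.

2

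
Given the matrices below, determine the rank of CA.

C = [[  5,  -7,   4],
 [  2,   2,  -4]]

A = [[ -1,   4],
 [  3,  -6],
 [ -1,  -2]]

2

First compute CA:
[[-30,  54],
 [  8,   4]]
Now row reduce the product.
R2 ← R2 + (4/15)·R1: [0, 92/5]
2 nonzero rows, so rank(CA) = 2.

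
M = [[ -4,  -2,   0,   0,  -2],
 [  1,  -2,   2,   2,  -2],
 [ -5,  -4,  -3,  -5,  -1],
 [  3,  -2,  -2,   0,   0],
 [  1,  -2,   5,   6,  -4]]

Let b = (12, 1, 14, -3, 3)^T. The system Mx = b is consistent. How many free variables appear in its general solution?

1

Row reduce the augmented matrix [M | b].
R2 ← R2 + (1/4)·R1: [0, -5/2, 2, 2, -5/2, 4]
R3 ← R3 − (5/4)·R1: [0, -3/2, -3, -5, 3/2, -1]
R4 ← R4 + (3/4)·R1: [0, -7/2, -2, 0, -3/2, 6]
R5 ← R5 + (1/4)·R1: [0, -5/2, 5, 6, -9/2, 6]
R3 ← R3 − (3/5)·R2: [0, 0, -21/5, -31/5, 3, -17/5]
R4 ← R4 − (7/5)·R2: [0, 0, -24/5, -14/5, 2, 2/5]
R5 ← R5 − R2: [0, 0, 3, 4, -2, 2]
R4 ← R4 − (8/7)·R3: [0, 0, 0, 30/7, -10/7, 30/7]
R5 ← R5 + (5/7)·R3: [0, 0, 0, -3/7, 1/7, -3/7]
R5 ← R5 + (1/10)·R4: [0, 0, 0, 0, 0, 0]
The echelon form has 4 nonzero rows, and every pivot lies in the first 5 columns, so rank(M) = rank([M|b]) = 4.
The system is consistent.
Free variables = (unknowns) − (rank) = 5 − 4 = 1.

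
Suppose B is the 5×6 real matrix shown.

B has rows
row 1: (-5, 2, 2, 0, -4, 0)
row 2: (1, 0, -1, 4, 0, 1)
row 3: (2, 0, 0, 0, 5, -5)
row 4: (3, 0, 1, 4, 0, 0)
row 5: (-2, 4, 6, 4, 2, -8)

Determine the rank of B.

Row reduce to echelon form.
R2 ← R2 + (1/5)·R1: [0, 2/5, -3/5, 4, -4/5, 1]
R3 ← R3 + (2/5)·R1: [0, 4/5, 4/5, 0, 17/5, -5]
R4 ← R4 + (3/5)·R1: [0, 6/5, 11/5, 4, -12/5, 0]
R5 ← R5 − (2/5)·R1: [0, 16/5, 26/5, 4, 18/5, -8]
R3 ← R3 − (2)·R2: [0, 0, 2, -8, 5, -7]
R4 ← R4 − (3)·R2: [0, 0, 4, -8, 0, -3]
R5 ← R5 − (8)·R2: [0, 0, 10, -28, 10, -16]
R4 ← R4 − (2)·R3: [0, 0, 0, 8, -10, 11]
R5 ← R5 − (5)·R3: [0, 0, 0, 12, -15, 19]
R5 ← R5 − (3/2)·R4: [0, 0, 0, 0, 0, 5/2]
Echelon form has 5 nonzero rows, so rank(B) = 5.

5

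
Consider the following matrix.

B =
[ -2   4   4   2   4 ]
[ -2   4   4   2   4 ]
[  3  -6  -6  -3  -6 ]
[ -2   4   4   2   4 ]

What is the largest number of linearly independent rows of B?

1

Row reduce to echelon form.
R2 ← R2 − R1: [0, 0, 0, 0, 0]
R3 ← R3 + (3/2)·R1: [0, 0, 0, 0, 0]
R4 ← R4 − R1: [0, 0, 0, 0, 0]
Echelon form has 1 nonzero row, so rank(B) = 1.
The rank gives the maximum number of linearly independent rows: 1.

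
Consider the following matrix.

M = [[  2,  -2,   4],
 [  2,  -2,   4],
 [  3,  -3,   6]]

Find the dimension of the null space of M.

Row reduce to echelon form.
R2 ← R2 − R1: [0, 0, 0]
R3 ← R3 − (3/2)·R1: [0, 0, 0]
1 nonzero row, so rank(M) = 1.
M has 3 columns; by rank–nullity, nullity = 3 − 1 = 2.

2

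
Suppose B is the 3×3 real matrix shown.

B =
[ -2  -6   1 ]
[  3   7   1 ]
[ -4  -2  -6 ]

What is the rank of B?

Row reduce to echelon form.
R2 ← R2 + (3/2)·R1: [0, -2, 5/2]
R3 ← R3 − (2)·R1: [0, 10, -8]
R3 ← R3 + (5)·R2: [0, 0, 9/2]
Echelon form has 3 nonzero rows, so rank(B) = 3.

3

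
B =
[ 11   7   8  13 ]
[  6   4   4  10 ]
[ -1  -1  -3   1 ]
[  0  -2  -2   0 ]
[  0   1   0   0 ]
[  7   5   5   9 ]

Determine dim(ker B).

0

Row reduce to echelon form.
R2 ← R2 − (6/11)·R1: [0, 2/11, -4/11, 32/11]
R3 ← R3 + (1/11)·R1: [0, -4/11, -25/11, 24/11]
R6 ← R6 − (7/11)·R1: [0, 6/11, -1/11, 8/11]
R3 ← R3 + (2)·R2: [0, 0, -3, 8]
R4 ← R4 + (11)·R2: [0, 0, -6, 32]
R5 ← R5 − (11/2)·R2: [0, 0, 2, -16]
R6 ← R6 − (3)·R2: [0, 0, 1, -8]
R4 ← R4 − (2)·R3: [0, 0, 0, 16]
R5 ← R5 + (2/3)·R3: [0, 0, 0, -32/3]
R6 ← R6 + (1/3)·R3: [0, 0, 0, -16/3]
R5 ← R5 + (2/3)·R4: [0, 0, 0, 0]
R6 ← R6 + (1/3)·R4: [0, 0, 0, 0]
4 nonzero rows, so rank(B) = 4.
B has 4 columns; by rank–nullity, nullity = 4 − 4 = 0.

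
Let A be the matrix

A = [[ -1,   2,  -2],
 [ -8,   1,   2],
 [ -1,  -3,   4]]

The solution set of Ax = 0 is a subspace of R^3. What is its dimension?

Row reduce to echelon form.
R2 ← R2 − (8)·R1: [0, -15, 18]
R3 ← R3 − R1: [0, -5, 6]
R3 ← R3 − (1/3)·R2: [0, 0, 0]
2 nonzero rows, so rank(A) = 2.
A has 3 columns; by rank–nullity, nullity = 3 − 2 = 1.

1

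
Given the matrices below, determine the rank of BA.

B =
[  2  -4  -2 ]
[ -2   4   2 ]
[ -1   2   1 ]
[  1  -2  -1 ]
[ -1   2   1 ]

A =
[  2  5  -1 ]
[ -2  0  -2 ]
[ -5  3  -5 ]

1

First compute BA:
[[ 22,   4,  16],
 [-22,  -4, -16],
 [-11,  -2,  -8],
 [ 11,   2,   8],
 [-11,  -2,  -8]]
Now row reduce the product.
R2 ← R2 + R1: [0, 0, 0]
R3 ← R3 + (1/2)·R1: [0, 0, 0]
R4 ← R4 − (1/2)·R1: [0, 0, 0]
R5 ← R5 + (1/2)·R1: [0, 0, 0]
1 nonzero row, so rank(BA) = 1.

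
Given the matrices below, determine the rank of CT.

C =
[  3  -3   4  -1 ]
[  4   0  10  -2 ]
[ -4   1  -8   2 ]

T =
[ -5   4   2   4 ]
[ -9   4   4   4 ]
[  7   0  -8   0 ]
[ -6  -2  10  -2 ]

First compute CT:
[[ 46,   2, -48,   2],
 [ 62,  20, -92,  20],
 [-57, -16,  80, -16]]
Now row reduce the product.
R2 ← R2 − (31/23)·R1: [0, 398/23, -628/23, 398/23]
R3 ← R3 + (57/46)·R1: [0, -311/23, 472/23, -311/23]
R3 ← R3 + (311/398)·R2: [0, 0, -162/199, 0]
3 nonzero rows, so rank(CT) = 3.

3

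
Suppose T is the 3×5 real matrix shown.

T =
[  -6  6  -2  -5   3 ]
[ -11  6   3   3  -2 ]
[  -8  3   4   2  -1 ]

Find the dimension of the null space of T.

Row reduce to echelon form.
R2 ← R2 − (11/6)·R1: [0, -5, 20/3, 73/6, -15/2]
R3 ← R3 − (4/3)·R1: [0, -5, 20/3, 26/3, -5]
R3 ← R3 − R2: [0, 0, 0, -7/2, 5/2]
3 nonzero rows, so rank(T) = 3.
T has 5 columns; by rank–nullity, nullity = 5 − 3 = 2.

2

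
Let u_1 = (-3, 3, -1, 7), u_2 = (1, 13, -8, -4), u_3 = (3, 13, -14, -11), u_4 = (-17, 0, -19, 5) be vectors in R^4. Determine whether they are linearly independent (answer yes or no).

Form the matrix with these vectors as rows and row reduce.
R2 ← R2 + (1/3)·R1: [0, 14, -25/3, -5/3]
R3 ← R3 + R1: [0, 16, -15, -4]
R4 ← R4 − (17/3)·R1: [0, -17, -40/3, -104/3]
R3 ← R3 − (8/7)·R2: [0, 0, -115/21, -44/21]
R4 ← R4 + (17/14)·R2: [0, 0, -985/42, -1541/42]
R4 ← R4 − (197/46)·R3: [0, 0, 0, -1275/46]
4 nonzero rows, so the 4 vectors span a space of dimension 4.
Since 4 = 4, the vectors are linearly independent.

yes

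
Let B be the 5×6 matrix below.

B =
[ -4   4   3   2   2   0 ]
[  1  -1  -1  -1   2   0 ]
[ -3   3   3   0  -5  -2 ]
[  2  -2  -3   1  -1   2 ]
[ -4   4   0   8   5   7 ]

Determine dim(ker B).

Row reduce to echelon form.
R2 ← R2 + (1/4)·R1: [0, 0, -1/4, -1/2, 5/2, 0]
R3 ← R3 − (3/4)·R1: [0, 0, 3/4, -3/2, -13/2, -2]
R4 ← R4 + (1/2)·R1: [0, 0, -3/2, 2, 0, 2]
R5 ← R5 − R1: [0, 0, -3, 6, 3, 7]
R3 ← R3 + (3)·R2: [0, 0, 0, -3, 1, -2]
R4 ← R4 − (6)·R2: [0, 0, 0, 5, -15, 2]
R5 ← R5 − (12)·R2: [0, 0, 0, 12, -27, 7]
R4 ← R4 + (5/3)·R3: [0, 0, 0, 0, -40/3, -4/3]
R5 ← R5 + (4)·R3: [0, 0, 0, 0, -23, -1]
R5 ← R5 − (69/40)·R4: [0, 0, 0, 0, 0, 13/10]
5 nonzero rows, so rank(B) = 5.
B has 6 columns; by rank–nullity, nullity = 6 − 5 = 1.

1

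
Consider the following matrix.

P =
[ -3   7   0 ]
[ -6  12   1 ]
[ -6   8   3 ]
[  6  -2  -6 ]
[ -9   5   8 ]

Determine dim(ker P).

Row reduce to echelon form.
R2 ← R2 − (2)·R1: [0, -2, 1]
R3 ← R3 − (2)·R1: [0, -6, 3]
R4 ← R4 + (2)·R1: [0, 12, -6]
R5 ← R5 − (3)·R1: [0, -16, 8]
R3 ← R3 − (3)·R2: [0, 0, 0]
R4 ← R4 + (6)·R2: [0, 0, 0]
R5 ← R5 − (8)·R2: [0, 0, 0]
2 nonzero rows, so rank(P) = 2.
P has 3 columns; by rank–nullity, nullity = 3 − 2 = 1.

1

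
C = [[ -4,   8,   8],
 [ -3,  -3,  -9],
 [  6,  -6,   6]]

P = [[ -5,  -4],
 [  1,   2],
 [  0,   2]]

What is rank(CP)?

First compute CP:
[[ 28,  48],
 [ 12, -12],
 [-36, -24]]
Now row reduce the product.
R2 ← R2 − (3/7)·R1: [0, -228/7]
R3 ← R3 + (9/7)·R1: [0, 264/7]
R3 ← R3 + (22/19)·R2: [0, 0]
2 nonzero rows, so rank(CP) = 2.

2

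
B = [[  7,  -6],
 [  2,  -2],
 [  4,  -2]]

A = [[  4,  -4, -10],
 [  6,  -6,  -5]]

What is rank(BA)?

First compute BA:
[[ -8,   8, -40],
 [ -4,   4, -10],
 [  4,  -4, -30]]
Now row reduce the product.
R2 ← R2 − (1/2)·R1: [0, 0, 10]
R3 ← R3 + (1/2)·R1: [0, 0, -50]
R3 ← R3 + (5)·R2: [0, 0, 0]
2 nonzero rows, so rank(BA) = 2.

2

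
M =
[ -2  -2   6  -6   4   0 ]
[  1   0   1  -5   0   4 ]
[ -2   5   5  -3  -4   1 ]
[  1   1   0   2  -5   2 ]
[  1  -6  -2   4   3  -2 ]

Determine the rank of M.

4

Row reduce to echelon form.
R2 ← R2 + (1/2)·R1: [0, -1, 4, -8, 2, 4]
R3 ← R3 − R1: [0, 7, -1, 3, -8, 1]
R4 ← R4 + (1/2)·R1: [0, 0, 3, -1, -3, 2]
R5 ← R5 + (1/2)·R1: [0, -7, 1, 1, 5, -2]
R3 ← R3 + (7)·R2: [0, 0, 27, -53, 6, 29]
R5 ← R5 − (7)·R2: [0, 0, -27, 57, -9, -30]
R4 ← R4 − (1/9)·R3: [0, 0, 0, 44/9, -11/3, -11/9]
R5 ← R5 + R3: [0, 0, 0, 4, -3, -1]
R5 ← R5 − (9/11)·R4: [0, 0, 0, 0, 0, 0]
Echelon form has 4 nonzero rows, so rank(M) = 4.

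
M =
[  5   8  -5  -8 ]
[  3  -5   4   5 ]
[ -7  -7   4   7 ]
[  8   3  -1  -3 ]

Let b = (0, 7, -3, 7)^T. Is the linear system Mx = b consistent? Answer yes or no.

Row reduce the augmented matrix [M | b].
R2 ← R2 − (3/5)·R1: [0, -49/5, 7, 49/5, 7]
R3 ← R3 + (7/5)·R1: [0, 21/5, -3, -21/5, -3]
R4 ← R4 − (8/5)·R1: [0, -49/5, 7, 49/5, 7]
R3 ← R3 + (3/7)·R2: [0, 0, 0, 0, 0]
R4 ← R4 − R2: [0, 0, 0, 0, 0]
The echelon form has 2 nonzero rows, and every pivot lies in the first 4 columns, so rank(M) = rank([M|b]) = 2.
The system is consistent.

yes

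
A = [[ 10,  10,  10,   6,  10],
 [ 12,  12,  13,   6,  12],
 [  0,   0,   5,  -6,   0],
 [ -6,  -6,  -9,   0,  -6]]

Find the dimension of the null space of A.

Row reduce to echelon form.
R2 ← R2 − (6/5)·R1: [0, 0, 1, -6/5, 0]
R4 ← R4 + (3/5)·R1: [0, 0, -3, 18/5, 0]
R3 ← R3 − (5)·R2: [0, 0, 0, 0, 0]
R4 ← R4 + (3)·R2: [0, 0, 0, 0, 0]
2 nonzero rows, so rank(A) = 2.
A has 5 columns; by rank–nullity, nullity = 5 − 2 = 3.

3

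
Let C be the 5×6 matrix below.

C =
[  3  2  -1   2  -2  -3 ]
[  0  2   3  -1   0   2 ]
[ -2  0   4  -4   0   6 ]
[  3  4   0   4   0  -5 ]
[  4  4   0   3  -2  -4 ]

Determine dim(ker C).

Row reduce to echelon form.
R3 ← R3 + (2/3)·R1: [0, 4/3, 10/3, -8/3, -4/3, 4]
R4 ← R4 − R1: [0, 2, 1, 2, 2, -2]
R5 ← R5 − (4/3)·R1: [0, 4/3, 4/3, 1/3, 2/3, 0]
R3 ← R3 − (2/3)·R2: [0, 0, 4/3, -2, -4/3, 8/3]
R4 ← R4 − R2: [0, 0, -2, 3, 2, -4]
R5 ← R5 − (2/3)·R2: [0, 0, -2/3, 1, 2/3, -4/3]
R4 ← R4 + (3/2)·R3: [0, 0, 0, 0, 0, 0]
R5 ← R5 + (1/2)·R3: [0, 0, 0, 0, 0, 0]
3 nonzero rows, so rank(C) = 3.
C has 6 columns; by rank–nullity, nullity = 6 − 3 = 3.

3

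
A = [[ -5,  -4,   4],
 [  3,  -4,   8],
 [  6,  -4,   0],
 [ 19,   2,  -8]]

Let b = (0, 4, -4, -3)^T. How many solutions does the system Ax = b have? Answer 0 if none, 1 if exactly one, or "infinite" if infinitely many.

Row reduce the augmented matrix [A | b].
R2 ← R2 + (3/5)·R1: [0, -32/5, 52/5, 4]
R3 ← R3 + (6/5)·R1: [0, -44/5, 24/5, -4]
R4 ← R4 + (19/5)·R1: [0, -66/5, 36/5, -3]
R3 ← R3 − (11/8)·R2: [0, 0, -19/2, -19/2]
R4 ← R4 − (33/16)·R2: [0, 0, -57/4, -45/4]
R4 ← R4 − (3/2)·R3: [0, 0, 0, 3]
The echelon form has 4 nonzero rows; the last pivot sits in the augmented column, so rank(A) = 3 but rank([A|b]) = 4.
Since the ranks differ, the system is inconsistent.
It has no solutions.

0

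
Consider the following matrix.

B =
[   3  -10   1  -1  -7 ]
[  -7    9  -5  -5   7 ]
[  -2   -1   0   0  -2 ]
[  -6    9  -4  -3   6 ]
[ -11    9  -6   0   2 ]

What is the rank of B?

Row reduce to echelon form.
R2 ← R2 + (7/3)·R1: [0, -43/3, -8/3, -22/3, -28/3]
R3 ← R3 + (2/3)·R1: [0, -23/3, 2/3, -2/3, -20/3]
R4 ← R4 + (2)·R1: [0, -11, -2, -5, -8]
R5 ← R5 + (11/3)·R1: [0, -83/3, -7/3, -11/3, -71/3]
R3 ← R3 − (23/43)·R2: [0, 0, 90/43, 140/43, -72/43]
R4 ← R4 − (33/43)·R2: [0, 0, 2/43, 27/43, -36/43]
R5 ← R5 − (83/43)·R2: [0, 0, 121/43, 451/43, -243/43]
R4 ← R4 − (1/45)·R3: [0, 0, 0, 5/9, -4/5]
R5 ← R5 − (121/90)·R3: [0, 0, 0, 55/9, -17/5]
R5 ← R5 − (11)·R4: [0, 0, 0, 0, 27/5]
Echelon form has 5 nonzero rows, so rank(B) = 5.

5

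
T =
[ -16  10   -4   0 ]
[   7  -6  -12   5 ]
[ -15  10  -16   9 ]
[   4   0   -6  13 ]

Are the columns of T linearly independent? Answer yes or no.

yes

Row reduce T to echelon form.
R2 ← R2 + (7/16)·R1: [0, -13/8, -55/4, 5]
R3 ← R3 − (15/16)·R1: [0, 5/8, -49/4, 9]
R4 ← R4 + (1/4)·R1: [0, 5/2, -7, 13]
R3 ← R3 + (5/13)·R2: [0, 0, -228/13, 142/13]
R4 ← R4 + (20/13)·R2: [0, 0, -366/13, 269/13]
R4 ← R4 − (61/38)·R3: [0, 0, 0, 60/19]
4 pivots among 4 columns.
Every column is a pivot column, so the columns are linearly independent.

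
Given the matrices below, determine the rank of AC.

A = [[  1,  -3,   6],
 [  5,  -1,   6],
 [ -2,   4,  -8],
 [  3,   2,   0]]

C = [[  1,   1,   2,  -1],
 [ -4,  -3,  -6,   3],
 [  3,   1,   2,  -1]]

First compute AC:
[[ 31,  16,  32, -16],
 [ 27,  14,  28, -14],
 [-42, -22, -44,  22],
 [ -5,  -3,  -6,   3]]
Now row reduce the product.
R2 ← R2 − (27/31)·R1: [0, 2/31, 4/31, -2/31]
R3 ← R3 + (42/31)·R1: [0, -10/31, -20/31, 10/31]
R4 ← R4 + (5/31)·R1: [0, -13/31, -26/31, 13/31]
R3 ← R3 + (5)·R2: [0, 0, 0, 0]
R4 ← R4 + (13/2)·R2: [0, 0, 0, 0]
2 nonzero rows, so rank(AC) = 2.

2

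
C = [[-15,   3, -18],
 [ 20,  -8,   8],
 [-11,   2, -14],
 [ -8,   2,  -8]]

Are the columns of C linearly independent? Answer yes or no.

Row reduce C to echelon form.
R2 ← R2 + (4/3)·R1: [0, -4, -16]
R3 ← R3 − (11/15)·R1: [0, -1/5, -4/5]
R4 ← R4 − (8/15)·R1: [0, 2/5, 8/5]
R3 ← R3 − (1/20)·R2: [0, 0, 0]
R4 ← R4 + (1/10)·R2: [0, 0, 0]
2 pivots among 3 columns.
Only 2 < 3 pivot columns, so the columns are linearly dependent.

no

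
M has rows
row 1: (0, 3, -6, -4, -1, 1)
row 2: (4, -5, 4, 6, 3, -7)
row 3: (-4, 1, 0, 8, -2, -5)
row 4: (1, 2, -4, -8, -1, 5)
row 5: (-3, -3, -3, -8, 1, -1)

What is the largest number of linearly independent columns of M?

Row reduce to echelon form.
Swap R1 ↔ R2
R3 ← R3 + R1: [0, -4, 4, 14, 1, -12]
R4 ← R4 − (1/4)·R1: [0, 13/4, -5, -19/2, -7/4, 27/4]
R5 ← R5 + (3/4)·R1: [0, -27/4, 0, -7/2, 13/4, -25/4]
R3 ← R3 + (4/3)·R2: [0, 0, -4, 26/3, -1/3, -32/3]
R4 ← R4 − (13/12)·R2: [0, 0, 3/2, -31/6, -2/3, 17/3]
R5 ← R5 + (9/4)·R2: [0, 0, -27/2, -25/2, 1, -4]
R4 ← R4 + (3/8)·R3: [0, 0, 0, -23/12, -19/24, 5/3]
R5 ← R5 − (27/8)·R3: [0, 0, 0, -167/4, 17/8, 32]
R5 ← R5 − (501/23)·R4: [0, 0, 0, 0, 891/46, -99/23]
Echelon form has 5 nonzero rows, so rank(M) = 5.
The rank gives the maximum number of linearly independent columns: 5.

5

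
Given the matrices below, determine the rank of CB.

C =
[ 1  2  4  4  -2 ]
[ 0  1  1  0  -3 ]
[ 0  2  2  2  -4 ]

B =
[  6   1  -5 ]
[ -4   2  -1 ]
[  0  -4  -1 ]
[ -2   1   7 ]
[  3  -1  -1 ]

3

First compute CB:
[[-16,  -5,  19],
 [-13,   1,   1],
 [-24,   2,  14]]
Now row reduce the product.
R2 ← R2 − (13/16)·R1: [0, 81/16, -231/16]
R3 ← R3 − (3/2)·R1: [0, 19/2, -29/2]
R3 ← R3 − (152/81)·R2: [0, 0, 340/27]
3 nonzero rows, so rank(CB) = 3.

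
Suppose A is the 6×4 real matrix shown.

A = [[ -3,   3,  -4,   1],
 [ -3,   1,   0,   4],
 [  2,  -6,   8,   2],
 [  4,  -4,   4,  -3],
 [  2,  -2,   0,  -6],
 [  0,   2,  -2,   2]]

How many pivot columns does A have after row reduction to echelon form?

Row reduce to echelon form.
R2 ← R2 − R1: [0, -2, 4, 3]
R3 ← R3 + (2/3)·R1: [0, -4, 16/3, 8/3]
R4 ← R4 + (4/3)·R1: [0, 0, -4/3, -5/3]
R5 ← R5 + (2/3)·R1: [0, 0, -8/3, -16/3]
R3 ← R3 − (2)·R2: [0, 0, -8/3, -10/3]
R6 ← R6 + R2: [0, 0, 2, 5]
R4 ← R4 − (1/2)·R3: [0, 0, 0, 0]
R5 ← R5 − R3: [0, 0, 0, -2]
R6 ← R6 + (3/4)·R3: [0, 0, 0, 5/2]
Swap R4 ↔ R5
R6 ← R6 + (5/4)·R4: [0, 0, 0, 0]
Echelon form has 4 nonzero rows, so rank(A) = 4.
Each nonzero row contributes one pivot column: 4 pivot columns.

4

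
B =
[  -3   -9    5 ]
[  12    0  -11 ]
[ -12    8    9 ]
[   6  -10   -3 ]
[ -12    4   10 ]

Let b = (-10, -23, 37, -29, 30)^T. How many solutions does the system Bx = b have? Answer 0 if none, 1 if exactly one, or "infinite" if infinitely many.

Row reduce the augmented matrix [B | b].
R2 ← R2 + (4)·R1: [0, -36, 9, -63]
R3 ← R3 − (4)·R1: [0, 44, -11, 77]
R4 ← R4 + (2)·R1: [0, -28, 7, -49]
R5 ← R5 − (4)·R1: [0, 40, -10, 70]
R3 ← R3 + (11/9)·R2: [0, 0, 0, 0]
R4 ← R4 − (7/9)·R2: [0, 0, 0, 0]
R5 ← R5 + (10/9)·R2: [0, 0, 0, 0]
The echelon form has 2 nonzero rows, and every pivot lies in the first 3 columns, so rank(B) = rank([B|b]) = 2.
The system is consistent.
rank = 2 < 3 unknowns, so there are infinitely many solutions.

infinite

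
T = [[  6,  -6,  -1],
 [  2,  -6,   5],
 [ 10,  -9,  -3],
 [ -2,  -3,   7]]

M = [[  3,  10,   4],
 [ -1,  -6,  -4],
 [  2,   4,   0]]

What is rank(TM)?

2

First compute TM:
[[ 22,  92,  48],
 [ 22,  76,  32],
 [ 33, 142,  76],
 [ 11,  26,   4]]
Now row reduce the product.
R2 ← R2 − R1: [0, -16, -16]
R3 ← R3 − (3/2)·R1: [0, 4, 4]
R4 ← R4 − (1/2)·R1: [0, -20, -20]
R3 ← R3 + (1/4)·R2: [0, 0, 0]
R4 ← R4 − (5/4)·R2: [0, 0, 0]
2 nonzero rows, so rank(TM) = 2.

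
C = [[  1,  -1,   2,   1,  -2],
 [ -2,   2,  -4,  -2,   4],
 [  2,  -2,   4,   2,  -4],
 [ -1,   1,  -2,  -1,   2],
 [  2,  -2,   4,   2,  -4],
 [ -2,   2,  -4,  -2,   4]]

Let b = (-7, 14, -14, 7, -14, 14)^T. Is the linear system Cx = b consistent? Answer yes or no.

Row reduce the augmented matrix [C | b].
R2 ← R2 + (2)·R1: [0, 0, 0, 0, 0, 0]
R3 ← R3 − (2)·R1: [0, 0, 0, 0, 0, 0]
R4 ← R4 + R1: [0, 0, 0, 0, 0, 0]
R5 ← R5 − (2)·R1: [0, 0, 0, 0, 0, 0]
R6 ← R6 + (2)·R1: [0, 0, 0, 0, 0, 0]
The echelon form has 1 nonzero rows, and every pivot lies in the first 5 columns, so rank(C) = rank([C|b]) = 1.
The system is consistent.

yes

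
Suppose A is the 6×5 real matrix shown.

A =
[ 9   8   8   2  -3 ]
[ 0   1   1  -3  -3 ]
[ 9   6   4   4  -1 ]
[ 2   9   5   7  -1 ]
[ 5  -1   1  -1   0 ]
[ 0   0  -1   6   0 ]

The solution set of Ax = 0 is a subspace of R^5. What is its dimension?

0

Row reduce to echelon form.
R3 ← R3 − R1: [0, -2, -4, 2, 2]
R4 ← R4 − (2/9)·R1: [0, 65/9, 29/9, 59/9, -1/3]
R5 ← R5 − (5/9)·R1: [0, -49/9, -31/9, -19/9, 5/3]
R3 ← R3 + (2)·R2: [0, 0, -2, -4, -4]
R4 ← R4 − (65/9)·R2: [0, 0, -4, 254/9, 64/3]
R5 ← R5 + (49/9)·R2: [0, 0, 2, -166/9, -44/3]
R4 ← R4 − (2)·R3: [0, 0, 0, 326/9, 88/3]
R5 ← R5 + R3: [0, 0, 0, -202/9, -56/3]
R6 ← R6 − (1/2)·R3: [0, 0, 0, 8, 2]
R5 ← R5 + (101/163)·R4: [0, 0, 0, 0, -80/163]
R6 ← R6 − (36/163)·R4: [0, 0, 0, 0, -730/163]
R6 ← R6 − (73/8)·R5: [0, 0, 0, 0, 0]
5 nonzero rows, so rank(A) = 5.
A has 5 columns; by rank–nullity, nullity = 5 − 5 = 0.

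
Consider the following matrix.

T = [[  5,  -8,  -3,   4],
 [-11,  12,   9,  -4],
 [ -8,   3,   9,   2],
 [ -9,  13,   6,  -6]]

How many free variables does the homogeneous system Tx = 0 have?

2

Row reduce to echelon form.
R2 ← R2 + (11/5)·R1: [0, -28/5, 12/5, 24/5]
R3 ← R3 + (8/5)·R1: [0, -49/5, 21/5, 42/5]
R4 ← R4 + (9/5)·R1: [0, -7/5, 3/5, 6/5]
R3 ← R3 − (7/4)·R2: [0, 0, 0, 0]
R4 ← R4 − (1/4)·R2: [0, 0, 0, 0]
2 nonzero rows, so rank(T) = 2.
T has 4 columns; by rank–nullity, nullity = 4 − 2 = 2.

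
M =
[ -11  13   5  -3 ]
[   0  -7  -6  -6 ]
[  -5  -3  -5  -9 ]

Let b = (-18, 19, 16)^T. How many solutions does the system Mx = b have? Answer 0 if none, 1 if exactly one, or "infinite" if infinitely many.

Row reduce the augmented matrix [M | b].
R3 ← R3 − (5/11)·R1: [0, -98/11, -80/11, -84/11, 266/11]
R3 ← R3 − (14/11)·R2: [0, 0, 4/11, 0, 0]
The echelon form has 3 nonzero rows, and every pivot lies in the first 4 columns, so rank(M) = rank([M|b]) = 3.
The system is consistent.
rank = 3 < 4 unknowns, so there are infinitely many solutions.

infinite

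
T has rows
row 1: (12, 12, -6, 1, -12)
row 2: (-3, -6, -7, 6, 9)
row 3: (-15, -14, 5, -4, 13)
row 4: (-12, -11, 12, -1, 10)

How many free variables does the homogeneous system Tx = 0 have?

Row reduce to echelon form.
R2 ← R2 + (1/4)·R1: [0, -3, -17/2, 25/4, 6]
R3 ← R3 + (5/4)·R1: [0, 1, -5/2, -11/4, -2]
R4 ← R4 + R1: [0, 1, 6, 0, -2]
R3 ← R3 + (1/3)·R2: [0, 0, -16/3, -2/3, 0]
R4 ← R4 + (1/3)·R2: [0, 0, 19/6, 25/12, 0]
R4 ← R4 + (19/32)·R3: [0, 0, 0, 27/16, 0]
4 nonzero rows, so rank(T) = 4.
T has 5 columns; by rank–nullity, nullity = 5 − 4 = 1.

1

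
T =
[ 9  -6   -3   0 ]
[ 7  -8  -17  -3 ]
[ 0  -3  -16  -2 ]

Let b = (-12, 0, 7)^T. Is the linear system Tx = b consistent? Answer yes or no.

Row reduce the augmented matrix [T | b].
R2 ← R2 − (7/9)·R1: [0, -10/3, -44/3, -3, 28/3]
R3 ← R3 − (9/10)·R2: [0, 0, -14/5, 7/10, -7/5]
The echelon form has 3 nonzero rows, and every pivot lies in the first 4 columns, so rank(T) = rank([T|b]) = 3.
The system is consistent.

yes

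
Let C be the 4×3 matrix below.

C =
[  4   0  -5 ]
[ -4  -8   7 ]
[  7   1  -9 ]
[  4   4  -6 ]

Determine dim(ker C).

1

Row reduce to echelon form.
R2 ← R2 + R1: [0, -8, 2]
R3 ← R3 − (7/4)·R1: [0, 1, -1/4]
R4 ← R4 − R1: [0, 4, -1]
R3 ← R3 + (1/8)·R2: [0, 0, 0]
R4 ← R4 + (1/2)·R2: [0, 0, 0]
2 nonzero rows, so rank(C) = 2.
C has 3 columns; by rank–nullity, nullity = 3 − 2 = 1.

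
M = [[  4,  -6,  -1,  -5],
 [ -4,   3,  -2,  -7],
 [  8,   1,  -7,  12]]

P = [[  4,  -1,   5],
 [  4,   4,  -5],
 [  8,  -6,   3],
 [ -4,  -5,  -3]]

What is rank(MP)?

3

First compute MP:
[[  4,   3,  62],
 [  8,  63, -20],
 [-68, -22, -22]]
Now row reduce the product.
R2 ← R2 − (2)·R1: [0, 57, -144]
R3 ← R3 + (17)·R1: [0, 29, 1032]
R3 ← R3 − (29/57)·R2: [0, 0, 21000/19]
3 nonzero rows, so rank(MP) = 3.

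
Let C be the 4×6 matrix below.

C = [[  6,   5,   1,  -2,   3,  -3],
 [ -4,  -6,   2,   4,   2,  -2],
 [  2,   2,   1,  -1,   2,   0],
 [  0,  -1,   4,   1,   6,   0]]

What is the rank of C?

3

Row reduce to echelon form.
R2 ← R2 + (2/3)·R1: [0, -8/3, 8/3, 8/3, 4, -4]
R3 ← R3 − (1/3)·R1: [0, 1/3, 2/3, -1/3, 1, 1]
R3 ← R3 + (1/8)·R2: [0, 0, 1, 0, 3/2, 1/2]
R4 ← R4 − (3/8)·R2: [0, 0, 3, 0, 9/2, 3/2]
R4 ← R4 − (3)·R3: [0, 0, 0, 0, 0, 0]
Echelon form has 3 nonzero rows, so rank(C) = 3.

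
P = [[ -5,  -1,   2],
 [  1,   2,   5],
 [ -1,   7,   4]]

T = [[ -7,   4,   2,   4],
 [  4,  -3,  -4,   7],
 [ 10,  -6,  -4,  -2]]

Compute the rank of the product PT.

First compute PT:
[[ 51, -29, -14, -31],
 [ 51, -32, -26,   8],
 [ 75, -49, -46,  37]]
Now row reduce the product.
R2 ← R2 − R1: [0, -3, -12, 39]
R3 ← R3 − (25/17)·R1: [0, -108/17, -432/17, 1404/17]
R3 ← R3 − (36/17)·R2: [0, 0, 0, 0]
2 nonzero rows, so rank(PT) = 2.

2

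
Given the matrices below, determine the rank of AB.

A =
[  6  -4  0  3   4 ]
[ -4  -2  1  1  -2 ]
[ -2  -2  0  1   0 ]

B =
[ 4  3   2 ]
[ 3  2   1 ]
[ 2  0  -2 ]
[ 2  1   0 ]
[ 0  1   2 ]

First compute AB:
[[ 18,  17,  16],
 [-18, -17, -16],
 [-12,  -9,  -6]]
Now row reduce the product.
R2 ← R2 + R1: [0, 0, 0]
R3 ← R3 + (2/3)·R1: [0, 7/3, 14/3]
Swap R2 ↔ R3
2 nonzero rows, so rank(AB) = 2.

2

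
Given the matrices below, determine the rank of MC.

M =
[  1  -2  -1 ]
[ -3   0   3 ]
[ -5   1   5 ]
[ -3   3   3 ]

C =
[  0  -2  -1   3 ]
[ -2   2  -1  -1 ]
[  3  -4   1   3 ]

2

First compute MC:
[[  1,  -2,   0,   2],
 [  9,  -6,   6,   0],
 [ 13,  -8,   9,  -1],
 [  3,   0,   3,  -3]]
Now row reduce the product.
R2 ← R2 − (9)·R1: [0, 12, 6, -18]
R3 ← R3 − (13)·R1: [0, 18, 9, -27]
R4 ← R4 − (3)·R1: [0, 6, 3, -9]
R3 ← R3 − (3/2)·R2: [0, 0, 0, 0]
R4 ← R4 − (1/2)·R2: [0, 0, 0, 0]
2 nonzero rows, so rank(MC) = 2.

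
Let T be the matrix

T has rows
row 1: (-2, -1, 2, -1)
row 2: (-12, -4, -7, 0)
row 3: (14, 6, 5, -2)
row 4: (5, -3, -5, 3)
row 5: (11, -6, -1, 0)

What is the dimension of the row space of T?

4

Row reduce to echelon form.
R2 ← R2 − (6)·R1: [0, 2, -19, 6]
R3 ← R3 + (7)·R1: [0, -1, 19, -9]
R4 ← R4 + (5/2)·R1: [0, -11/2, 0, 1/2]
R5 ← R5 + (11/2)·R1: [0, -23/2, 10, -11/2]
R3 ← R3 + (1/2)·R2: [0, 0, 19/2, -6]
R4 ← R4 + (11/4)·R2: [0, 0, -209/4, 17]
R5 ← R5 + (23/4)·R2: [0, 0, -397/4, 29]
R4 ← R4 + (11/2)·R3: [0, 0, 0, -16]
R5 ← R5 + (397/38)·R3: [0, 0, 0, -640/19]
R5 ← R5 − (40/19)·R4: [0, 0, 0, 0]
Echelon form has 4 nonzero rows, so rank(T) = 4.
The row space has dimension equal to the rank: 4.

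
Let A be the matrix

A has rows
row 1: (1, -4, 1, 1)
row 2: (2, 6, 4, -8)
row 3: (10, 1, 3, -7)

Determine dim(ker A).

Row reduce to echelon form.
R2 ← R2 − (2)·R1: [0, 14, 2, -10]
R3 ← R3 − (10)·R1: [0, 41, -7, -17]
R3 ← R3 − (41/14)·R2: [0, 0, -90/7, 86/7]
3 nonzero rows, so rank(A) = 3.
A has 4 columns; by rank–nullity, nullity = 4 − 3 = 1.

1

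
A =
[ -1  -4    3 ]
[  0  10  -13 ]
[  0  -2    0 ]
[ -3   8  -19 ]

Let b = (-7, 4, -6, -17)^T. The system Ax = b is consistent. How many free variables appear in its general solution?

Row reduce the augmented matrix [A | b].
R4 ← R4 − (3)·R1: [0, 20, -28, 4]
R3 ← R3 + (1/5)·R2: [0, 0, -13/5, -26/5]
R4 ← R4 − (2)·R2: [0, 0, -2, -4]
R4 ← R4 − (10/13)·R3: [0, 0, 0, 0]
The echelon form has 3 nonzero rows, and every pivot lies in the first 3 columns, so rank(A) = rank([A|b]) = 3.
The system is consistent.
Free variables = (unknowns) − (rank) = 3 − 3 = 0.

0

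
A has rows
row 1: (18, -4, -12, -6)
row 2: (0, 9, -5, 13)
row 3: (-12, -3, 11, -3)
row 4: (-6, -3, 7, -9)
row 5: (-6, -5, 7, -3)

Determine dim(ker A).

Row reduce to echelon form.
R3 ← R3 + (2/3)·R1: [0, -17/3, 3, -7]
R4 ← R4 + (1/3)·R1: [0, -13/3, 3, -11]
R5 ← R5 + (1/3)·R1: [0, -19/3, 3, -5]
R3 ← R3 + (17/27)·R2: [0, 0, -4/27, 32/27]
R4 ← R4 + (13/27)·R2: [0, 0, 16/27, -128/27]
R5 ← R5 + (19/27)·R2: [0, 0, -14/27, 112/27]
R4 ← R4 + (4)·R3: [0, 0, 0, 0]
R5 ← R5 − (7/2)·R3: [0, 0, 0, 0]
3 nonzero rows, so rank(A) = 3.
A has 4 columns; by rank–nullity, nullity = 4 − 3 = 1.

1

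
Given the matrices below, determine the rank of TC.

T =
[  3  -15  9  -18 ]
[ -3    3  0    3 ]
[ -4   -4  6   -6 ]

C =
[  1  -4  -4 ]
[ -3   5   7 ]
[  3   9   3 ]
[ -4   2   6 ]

First compute TC:
[[147, -42, -198],
 [-24,  33,  51],
 [ 50,  38, -30]]
Now row reduce the product.
R2 ← R2 + (8/49)·R1: [0, 183/7, 915/49]
R3 ← R3 − (50/147)·R1: [0, 366/7, 1830/49]
R3 ← R3 − (2)·R2: [0, 0, 0]
2 nonzero rows, so rank(TC) = 2.

2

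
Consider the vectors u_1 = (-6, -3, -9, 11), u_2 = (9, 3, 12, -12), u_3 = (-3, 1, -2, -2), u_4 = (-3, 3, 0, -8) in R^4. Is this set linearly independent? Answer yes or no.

Form the matrix with these vectors as rows and row reduce.
R2 ← R2 + (3/2)·R1: [0, -3/2, -3/2, 9/2]
R3 ← R3 − (1/2)·R1: [0, 5/2, 5/2, -15/2]
R4 ← R4 − (1/2)·R1: [0, 9/2, 9/2, -27/2]
R3 ← R3 + (5/3)·R2: [0, 0, 0, 0]
R4 ← R4 + (3)·R2: [0, 0, 0, 0]
2 nonzero rows, so the 4 vectors span a space of dimension 2.
Since 2 < 4, the vectors are linearly dependent.

no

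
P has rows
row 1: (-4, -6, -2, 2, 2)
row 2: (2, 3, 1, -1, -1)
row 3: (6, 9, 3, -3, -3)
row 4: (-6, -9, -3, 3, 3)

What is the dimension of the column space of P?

Row reduce to echelon form.
R2 ← R2 + (1/2)·R1: [0, 0, 0, 0, 0]
R3 ← R3 + (3/2)·R1: [0, 0, 0, 0, 0]
R4 ← R4 − (3/2)·R1: [0, 0, 0, 0, 0]
Echelon form has 1 nonzero row, so rank(P) = 1.
The column space has dimension equal to the rank: 1.

1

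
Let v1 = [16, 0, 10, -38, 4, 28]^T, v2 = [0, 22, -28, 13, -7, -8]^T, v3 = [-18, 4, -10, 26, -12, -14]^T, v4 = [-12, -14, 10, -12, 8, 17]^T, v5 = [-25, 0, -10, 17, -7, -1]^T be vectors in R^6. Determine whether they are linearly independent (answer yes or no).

no

Form the matrix with these vectors as rows and row reduce.
R3 ← R3 + (9/8)·R1: [0, 4, 5/4, -67/4, -15/2, 35/2]
R4 ← R4 + (3/4)·R1: [0, -14, 35/2, -81/2, 11, 38]
R5 ← R5 + (25/16)·R1: [0, 0, 45/8, -339/8, -3/4, 171/4]
R3 ← R3 − (2/11)·R2: [0, 0, 279/44, -841/44, -137/22, 417/22]
R4 ← R4 + (7/11)·R2: [0, 0, -7/22, -709/22, 72/11, 362/11]
R4 ← R4 + (14/279)·R3: [0, 0, 0, -9259/279, 1739/279, 3149/93]
R5 ← R5 − (55/62)·R3: [0, 0, 0, -788/31, 148/31, 804/31]
R5 ← R5 − (36/47)·R4: [0, 0, 0, 0, 0, 0]
4 nonzero rows, so the 5 vectors span a space of dimension 4.
Since 4 < 5, the vectors are linearly dependent.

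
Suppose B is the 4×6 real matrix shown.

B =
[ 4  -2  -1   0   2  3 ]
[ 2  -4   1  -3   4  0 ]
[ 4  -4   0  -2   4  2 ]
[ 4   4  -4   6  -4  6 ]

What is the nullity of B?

4

Row reduce to echelon form.
R2 ← R2 − (1/2)·R1: [0, -3, 3/2, -3, 3, -3/2]
R3 ← R3 − R1: [0, -2, 1, -2, 2, -1]
R4 ← R4 − R1: [0, 6, -3, 6, -6, 3]
R3 ← R3 − (2/3)·R2: [0, 0, 0, 0, 0, 0]
R4 ← R4 + (2)·R2: [0, 0, 0, 0, 0, 0]
2 nonzero rows, so rank(B) = 2.
B has 6 columns; by rank–nullity, nullity = 6 − 2 = 4.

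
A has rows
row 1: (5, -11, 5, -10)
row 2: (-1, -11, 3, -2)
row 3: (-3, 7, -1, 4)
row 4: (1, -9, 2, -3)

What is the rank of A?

Row reduce to echelon form.
R2 ← R2 + (1/5)·R1: [0, -66/5, 4, -4]
R3 ← R3 + (3/5)·R1: [0, 2/5, 2, -2]
R4 ← R4 − (1/5)·R1: [0, -34/5, 1, -1]
R3 ← R3 + (1/33)·R2: [0, 0, 70/33, -70/33]
R4 ← R4 − (17/33)·R2: [0, 0, -35/33, 35/33]
R4 ← R4 + (1/2)·R3: [0, 0, 0, 0]
Echelon form has 3 nonzero rows, so rank(A) = 3.

3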